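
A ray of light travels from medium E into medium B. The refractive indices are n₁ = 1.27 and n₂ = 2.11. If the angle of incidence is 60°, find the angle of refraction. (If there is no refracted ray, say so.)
sin θ₂ = (n₁/n₂)·sin θ₁ = 0.5213 → θ₂ = 31.42°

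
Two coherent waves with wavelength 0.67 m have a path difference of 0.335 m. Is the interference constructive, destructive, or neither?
destructive — path difference = 0.5λ, an odd multiple of λ/2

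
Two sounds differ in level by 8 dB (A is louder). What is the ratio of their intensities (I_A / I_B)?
I_A/I_B = 10^(Δβ/10) = 6.31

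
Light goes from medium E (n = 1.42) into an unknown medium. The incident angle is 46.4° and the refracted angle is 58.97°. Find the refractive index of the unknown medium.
n₂ = n₁·sin θ₁ / sin θ₂ = 1.2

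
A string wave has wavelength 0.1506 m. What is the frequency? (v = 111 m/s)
f = v/λ = 737.1 Hz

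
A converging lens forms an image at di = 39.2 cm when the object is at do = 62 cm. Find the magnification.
M = −di/do = -0.6323 (inverted image)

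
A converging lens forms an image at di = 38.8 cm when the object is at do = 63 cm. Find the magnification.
M = −di/do = -0.6159 (inverted image)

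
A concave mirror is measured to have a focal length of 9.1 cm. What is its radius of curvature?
R = 2|f| = 18.2 cm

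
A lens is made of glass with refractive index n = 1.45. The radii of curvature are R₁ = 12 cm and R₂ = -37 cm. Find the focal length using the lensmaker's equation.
1/f = (n − 1)(1/R₁ − 1/R₂) → f = 20.14 cm (converging lens)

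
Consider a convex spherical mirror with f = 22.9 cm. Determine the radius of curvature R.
R = 2|f| = 45.8 cm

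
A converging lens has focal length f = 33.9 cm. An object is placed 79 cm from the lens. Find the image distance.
1/di = 1/f − 1/do → di = 59.38 cm (real image)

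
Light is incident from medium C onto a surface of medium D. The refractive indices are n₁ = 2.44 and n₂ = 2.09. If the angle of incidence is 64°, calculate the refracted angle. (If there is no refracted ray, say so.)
sin θ₂ = (n₁/n₂)·sin θ₁ = 1.049 > 1, so there is no refracted ray — the light undergoes total internal reflection.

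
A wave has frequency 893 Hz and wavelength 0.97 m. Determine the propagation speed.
v = fλ = 866.2 m/s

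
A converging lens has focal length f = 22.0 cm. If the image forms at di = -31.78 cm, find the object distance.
1/do = 1/f − 1/di → do = 13 cm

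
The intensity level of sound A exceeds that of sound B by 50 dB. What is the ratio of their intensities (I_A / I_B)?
I_A/I_B = 10^(Δβ/10) = 100000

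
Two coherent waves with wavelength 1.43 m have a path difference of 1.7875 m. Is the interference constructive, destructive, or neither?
neither (partial) — path difference = 1.25λ, neither a whole number of wavelengths nor an odd multiple of λ/2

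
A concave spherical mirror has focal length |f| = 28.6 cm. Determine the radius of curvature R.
R = 2|f| = 57.2 cm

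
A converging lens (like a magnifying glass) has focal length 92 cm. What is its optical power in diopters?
P = 1/f = 1.087 D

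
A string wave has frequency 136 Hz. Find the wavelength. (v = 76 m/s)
λ = v/f = 0.5588 m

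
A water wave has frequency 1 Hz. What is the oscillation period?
T = 1/f = 1 s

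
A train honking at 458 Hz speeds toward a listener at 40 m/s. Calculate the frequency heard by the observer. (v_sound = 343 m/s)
f_obs = f·v/(v − v_s) = 518.5 Hz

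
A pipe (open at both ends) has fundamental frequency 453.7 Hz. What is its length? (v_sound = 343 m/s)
L = v/(2f₁) = 0.378 m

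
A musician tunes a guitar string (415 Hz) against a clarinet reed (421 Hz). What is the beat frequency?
6 Hz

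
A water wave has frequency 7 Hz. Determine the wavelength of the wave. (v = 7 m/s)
λ = v/f = 1 m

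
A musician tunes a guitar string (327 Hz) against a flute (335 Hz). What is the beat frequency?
8 Hz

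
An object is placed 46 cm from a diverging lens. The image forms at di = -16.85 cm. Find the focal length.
1/f = 1/do + 1/di → f = -26.59 cm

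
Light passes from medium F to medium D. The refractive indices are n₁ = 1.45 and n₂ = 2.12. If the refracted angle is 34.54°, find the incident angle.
sin θ₁ = (n₂/n₁)·sin θ₂ → θ₁ = 55.99°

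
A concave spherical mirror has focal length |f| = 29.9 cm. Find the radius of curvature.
R = 2|f| = 59.8 cm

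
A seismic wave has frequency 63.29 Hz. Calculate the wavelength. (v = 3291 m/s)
λ = v/f = 52 m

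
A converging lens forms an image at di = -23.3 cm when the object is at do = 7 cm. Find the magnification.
M = −di/do = 3.329 (upright image)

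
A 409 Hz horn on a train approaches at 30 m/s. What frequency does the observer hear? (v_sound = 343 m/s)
f_obs = f·v/(v − v_s) = 448.2 Hz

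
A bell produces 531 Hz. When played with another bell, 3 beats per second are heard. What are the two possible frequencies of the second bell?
f₂ = 531 ± 3 Hz → 534 Hz or 528 Hz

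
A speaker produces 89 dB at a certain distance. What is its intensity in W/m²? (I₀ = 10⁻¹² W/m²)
I = I₀·10^(β/10) = 7.94 × 10⁻⁴ W/m²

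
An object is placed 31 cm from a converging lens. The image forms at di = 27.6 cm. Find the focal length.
1/f = 1/do + 1/di → f = 14.6 cm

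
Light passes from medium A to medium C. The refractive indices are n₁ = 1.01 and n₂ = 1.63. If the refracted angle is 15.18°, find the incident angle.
sin θ₁ = (n₂/n₁)·sin θ₂ → θ₁ = 25°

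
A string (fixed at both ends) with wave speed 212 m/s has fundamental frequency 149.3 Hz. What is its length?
L = v/(2f₁) = 0.71 m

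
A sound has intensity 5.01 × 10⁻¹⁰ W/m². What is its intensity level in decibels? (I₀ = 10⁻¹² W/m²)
β = 10·log₁₀(I/I₀) = 27 dB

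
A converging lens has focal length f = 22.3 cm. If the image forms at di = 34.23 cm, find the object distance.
1/do = 1/f − 1/di → do = 63.98 cm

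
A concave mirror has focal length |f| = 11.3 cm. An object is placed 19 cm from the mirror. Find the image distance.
f = +11.3 cm (concave); 1/di = 1/f − 1/do → di = 27.88 cm (real image, in front of mirror)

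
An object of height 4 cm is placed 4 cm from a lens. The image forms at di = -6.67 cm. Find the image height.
hi = (-di/do) × ho = 6.67 cm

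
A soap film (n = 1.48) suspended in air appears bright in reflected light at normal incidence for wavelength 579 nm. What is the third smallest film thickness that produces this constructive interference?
2nt = (m − ½)λ with m = 3 → t = (m − ½)λ/(2n) = 489 nm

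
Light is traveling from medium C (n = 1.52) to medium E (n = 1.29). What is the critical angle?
θc = arcsin(n₂/n₁) = 58.07°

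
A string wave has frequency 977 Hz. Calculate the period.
T = 1/f = 0.001024 s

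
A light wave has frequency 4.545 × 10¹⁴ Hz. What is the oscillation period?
T = 1/f = 2.200 × 10⁻¹⁵ s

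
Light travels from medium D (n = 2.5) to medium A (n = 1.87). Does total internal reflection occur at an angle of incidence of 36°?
θc = arcsin(n₂/n₁) = 48.42°; 36° < θc, so no — the ray refracts.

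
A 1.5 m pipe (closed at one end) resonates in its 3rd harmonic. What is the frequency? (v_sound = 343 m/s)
fₙ = nv/(4L) = 171.5 Hz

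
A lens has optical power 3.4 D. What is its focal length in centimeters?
f = 1/P = 29.41 cm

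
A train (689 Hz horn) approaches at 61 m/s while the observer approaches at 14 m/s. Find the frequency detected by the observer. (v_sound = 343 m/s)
f_obs = f·(v + v_o)/(v − v_s) = 872.2 Hz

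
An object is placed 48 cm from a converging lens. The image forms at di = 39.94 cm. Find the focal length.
1/f = 1/do + 1/di → f = 21.8 cm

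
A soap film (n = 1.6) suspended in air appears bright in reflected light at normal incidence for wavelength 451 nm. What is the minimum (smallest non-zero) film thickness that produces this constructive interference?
2nt = (m − ½)λ with m = 1 → t = (m − ½)λ/(2n) = 70.47 nm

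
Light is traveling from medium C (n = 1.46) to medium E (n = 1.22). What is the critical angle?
θc = arcsin(n₂/n₁) = 56.68°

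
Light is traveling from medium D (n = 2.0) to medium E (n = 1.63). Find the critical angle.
θc = arcsin(n₂/n₁) = 54.59°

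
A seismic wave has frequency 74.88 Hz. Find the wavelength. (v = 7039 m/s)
λ = v/f = 94 m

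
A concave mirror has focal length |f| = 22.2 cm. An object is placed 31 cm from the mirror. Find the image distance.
f = +22.2 cm (concave); 1/di = 1/f − 1/do → di = 78.2 cm (real image, in front of mirror)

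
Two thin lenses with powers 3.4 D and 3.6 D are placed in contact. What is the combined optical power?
P_total = P₁ + P₂ = 7.0 D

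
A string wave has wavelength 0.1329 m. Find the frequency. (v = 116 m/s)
f = v/λ = 872.8 Hz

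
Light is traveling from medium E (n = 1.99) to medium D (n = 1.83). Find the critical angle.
θc = arcsin(n₂/n₁) = 66.87°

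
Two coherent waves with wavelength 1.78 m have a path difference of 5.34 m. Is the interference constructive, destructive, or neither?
constructive — path difference = 3λ, a whole number of wavelengths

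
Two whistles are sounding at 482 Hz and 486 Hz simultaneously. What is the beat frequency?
4 Hz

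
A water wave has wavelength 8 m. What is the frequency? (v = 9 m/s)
f = v/λ = 1.125 Hz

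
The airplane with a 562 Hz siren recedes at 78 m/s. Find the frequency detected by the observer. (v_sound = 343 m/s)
f_obs = f·v/(v + v_s) = 457.9 Hz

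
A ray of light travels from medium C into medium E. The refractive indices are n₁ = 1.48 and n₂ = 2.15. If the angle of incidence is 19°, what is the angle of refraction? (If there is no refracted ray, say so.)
sin θ₂ = (n₁/n₂)·sin θ₁ = 0.2241 → θ₂ = 12.95°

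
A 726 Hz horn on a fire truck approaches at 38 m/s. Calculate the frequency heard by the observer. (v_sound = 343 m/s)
f_obs = f·v/(v − v_s) = 816.5 Hz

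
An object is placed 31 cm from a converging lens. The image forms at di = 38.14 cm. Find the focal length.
1/f = 1/do + 1/di → f = 17.1 cm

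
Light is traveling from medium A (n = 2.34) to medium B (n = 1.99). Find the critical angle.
θc = arcsin(n₂/n₁) = 58.26°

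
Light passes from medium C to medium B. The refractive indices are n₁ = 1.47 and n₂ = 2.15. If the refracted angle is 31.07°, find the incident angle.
sin θ₁ = (n₂/n₁)·sin θ₂ → θ₁ = 49.01°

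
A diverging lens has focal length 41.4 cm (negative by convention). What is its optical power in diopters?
P = 1/f = -2.415 D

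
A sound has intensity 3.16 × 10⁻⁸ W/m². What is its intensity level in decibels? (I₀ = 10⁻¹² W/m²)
β = 10·log₁₀(I/I₀) = 45 dB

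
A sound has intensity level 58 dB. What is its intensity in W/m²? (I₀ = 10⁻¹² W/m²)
I = I₀·10^(β/10) = 6.31 × 10⁻⁷ W/m²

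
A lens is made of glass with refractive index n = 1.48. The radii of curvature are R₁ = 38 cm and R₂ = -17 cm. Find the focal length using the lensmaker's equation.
1/f = (n − 1)(1/R₁ − 1/R₂) → f = 24.47 cm (converging lens)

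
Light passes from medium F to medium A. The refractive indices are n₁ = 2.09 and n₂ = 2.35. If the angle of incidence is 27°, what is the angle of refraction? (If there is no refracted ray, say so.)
sin θ₂ = (n₁/n₂)·sin θ₁ = 0.4038 → θ₂ = 23.81°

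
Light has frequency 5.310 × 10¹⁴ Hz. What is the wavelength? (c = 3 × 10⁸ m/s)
λ = c/f = 565 nm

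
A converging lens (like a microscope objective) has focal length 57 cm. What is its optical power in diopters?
P = 1/f = 1.754 D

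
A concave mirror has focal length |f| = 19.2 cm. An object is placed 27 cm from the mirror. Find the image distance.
f = +19.2 cm (concave); 1/di = 1/f − 1/do → di = 66.46 cm (real image, in front of mirror)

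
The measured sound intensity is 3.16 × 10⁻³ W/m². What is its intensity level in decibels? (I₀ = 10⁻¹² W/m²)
β = 10·log₁₀(I/I₀) = 95 dB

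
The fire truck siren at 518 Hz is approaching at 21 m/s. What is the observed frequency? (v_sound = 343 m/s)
f_obs = f·v/(v − v_s) = 551.8 Hz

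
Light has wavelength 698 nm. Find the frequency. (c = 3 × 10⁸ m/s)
f = c/λ = 4.298 × 10¹⁴ Hz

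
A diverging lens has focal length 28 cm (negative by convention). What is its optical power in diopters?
P = 1/f = -3.571 D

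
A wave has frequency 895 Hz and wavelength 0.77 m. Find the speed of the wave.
v = fλ = 689.1 m/s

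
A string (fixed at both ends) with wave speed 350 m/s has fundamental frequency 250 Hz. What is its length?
L = v/(2f₁) = 0.7 m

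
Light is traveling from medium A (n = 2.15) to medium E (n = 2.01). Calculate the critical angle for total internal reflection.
θc = arcsin(n₂/n₁) = 69.21°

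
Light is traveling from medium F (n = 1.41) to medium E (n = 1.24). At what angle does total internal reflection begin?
θc = arcsin(n₂/n₁) = 61.57°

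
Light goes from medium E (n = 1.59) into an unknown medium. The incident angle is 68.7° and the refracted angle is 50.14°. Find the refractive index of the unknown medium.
n₂ = n₁·sin θ₁ / sin θ₂ = 1.93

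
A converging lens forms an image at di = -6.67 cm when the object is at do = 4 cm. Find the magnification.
M = −di/do = 1.667 (upright image)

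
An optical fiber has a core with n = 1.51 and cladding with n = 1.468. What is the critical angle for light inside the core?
θc = arcsin(n_cladding/n_core) = 76.45°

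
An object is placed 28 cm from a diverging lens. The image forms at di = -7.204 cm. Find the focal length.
1/f = 1/do + 1/di → f = -9.7 cm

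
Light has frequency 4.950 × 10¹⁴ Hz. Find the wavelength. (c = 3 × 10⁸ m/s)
λ = c/f = 606.1 nm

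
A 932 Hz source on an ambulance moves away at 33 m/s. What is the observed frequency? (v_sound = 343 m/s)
f_obs = f·v/(v + v_s) = 850.2 Hz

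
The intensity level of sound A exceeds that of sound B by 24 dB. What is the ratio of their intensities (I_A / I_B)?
I_A/I_B = 10^(Δβ/10) = 251.2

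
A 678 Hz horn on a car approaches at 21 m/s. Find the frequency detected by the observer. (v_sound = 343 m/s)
f_obs = f·v/(v − v_s) = 722.2 Hz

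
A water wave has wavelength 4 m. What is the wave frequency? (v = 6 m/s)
f = v/λ = 1.5 Hz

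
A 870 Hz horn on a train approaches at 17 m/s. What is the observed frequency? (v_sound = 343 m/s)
f_obs = f·v/(v − v_s) = 915.4 Hz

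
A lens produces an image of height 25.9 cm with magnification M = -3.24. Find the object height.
ho = |hi|/|M| = 7.994 cm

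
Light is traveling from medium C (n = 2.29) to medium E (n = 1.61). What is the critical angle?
θc = arcsin(n₂/n₁) = 44.67°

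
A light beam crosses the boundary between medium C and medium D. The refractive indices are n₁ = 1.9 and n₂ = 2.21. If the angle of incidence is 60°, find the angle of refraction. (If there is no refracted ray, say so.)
sin θ₂ = (n₁/n₂)·sin θ₁ = 0.7445 → θ₂ = 48.12°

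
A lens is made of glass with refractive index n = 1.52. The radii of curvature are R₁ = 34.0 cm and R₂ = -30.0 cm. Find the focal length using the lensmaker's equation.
1/f = (n − 1)(1/R₁ − 1/R₂) → f = 30.65 cm (converging lens)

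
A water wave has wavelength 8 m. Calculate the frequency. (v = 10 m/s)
f = v/λ = 1.25 Hz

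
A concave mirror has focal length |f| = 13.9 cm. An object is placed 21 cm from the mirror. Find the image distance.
f = +13.9 cm (concave); 1/di = 1/f − 1/do → di = 41.11 cm (real image, in front of mirror)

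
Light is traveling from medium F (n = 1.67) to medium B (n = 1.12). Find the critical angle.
θc = arcsin(n₂/n₁) = 42.12°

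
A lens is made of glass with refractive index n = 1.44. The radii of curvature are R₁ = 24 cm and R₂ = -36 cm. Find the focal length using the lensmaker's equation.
1/f = (n − 1)(1/R₁ − 1/R₂) → f = 32.73 cm (converging lens)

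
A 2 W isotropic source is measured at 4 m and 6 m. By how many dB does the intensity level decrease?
Δβ = 20·log₁₀(r₂/r₁) = 3.522 dB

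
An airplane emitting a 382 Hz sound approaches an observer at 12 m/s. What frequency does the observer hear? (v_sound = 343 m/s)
f_obs = f·v/(v − v_s) = 395.8 Hz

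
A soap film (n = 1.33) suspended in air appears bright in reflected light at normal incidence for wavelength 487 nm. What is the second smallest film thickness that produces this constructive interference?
2nt = (m − ½)λ with m = 2 → t = (m − ½)λ/(2n) = 274.6 nm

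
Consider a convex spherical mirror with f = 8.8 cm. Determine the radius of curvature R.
R = 2|f| = 17.6 cm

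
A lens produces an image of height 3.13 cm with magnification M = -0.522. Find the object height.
ho = |hi|/|M| = 5.996 cm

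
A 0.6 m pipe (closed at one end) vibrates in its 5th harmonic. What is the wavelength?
λₙ = 4L/n = 0.48 m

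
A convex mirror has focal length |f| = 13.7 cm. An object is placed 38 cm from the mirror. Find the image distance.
f = −13.7 cm (convex); 1/di = 1/f − 1/do → di = -10.07 cm (virtual image, behind mirror)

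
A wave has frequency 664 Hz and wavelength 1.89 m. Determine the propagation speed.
v = fλ = 1255 m/s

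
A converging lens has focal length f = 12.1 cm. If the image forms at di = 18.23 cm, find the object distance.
1/do = 1/f − 1/di → do = 35.98 cm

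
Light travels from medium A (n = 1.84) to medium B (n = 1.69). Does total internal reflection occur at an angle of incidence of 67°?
θc = arcsin(n₂/n₁) = 66.7°; 67° > θc, so yes — total internal reflection.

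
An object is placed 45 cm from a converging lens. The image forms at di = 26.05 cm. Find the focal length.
1/f = 1/do + 1/di → f = 16.5 cm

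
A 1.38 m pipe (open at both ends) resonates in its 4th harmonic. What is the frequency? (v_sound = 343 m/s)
fₙ = nv/(2L) = 497.1 Hz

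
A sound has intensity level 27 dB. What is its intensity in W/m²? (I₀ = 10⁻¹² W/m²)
I = I₀·10^(β/10) = 5.01 × 10⁻¹⁰ W/m²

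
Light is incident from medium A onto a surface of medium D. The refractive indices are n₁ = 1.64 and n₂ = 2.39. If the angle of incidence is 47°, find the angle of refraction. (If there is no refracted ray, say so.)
sin θ₂ = (n₁/n₂)·sin θ₁ = 0.5018 → θ₂ = 30.12°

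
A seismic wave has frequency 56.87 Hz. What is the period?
T = 1/f = 0.01758 s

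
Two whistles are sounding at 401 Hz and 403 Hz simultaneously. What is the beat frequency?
2 Hz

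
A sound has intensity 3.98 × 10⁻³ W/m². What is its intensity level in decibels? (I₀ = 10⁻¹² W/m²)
β = 10·log₁₀(I/I₀) = 96 dB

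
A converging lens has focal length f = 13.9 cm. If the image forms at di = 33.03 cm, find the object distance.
1/do = 1/f − 1/di → do = 24 cm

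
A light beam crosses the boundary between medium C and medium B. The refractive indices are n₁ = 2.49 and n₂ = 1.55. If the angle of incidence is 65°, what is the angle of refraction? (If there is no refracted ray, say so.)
sin θ₂ = (n₁/n₂)·sin θ₁ = 1.456 > 1, so there is no refracted ray — the light undergoes total internal reflection.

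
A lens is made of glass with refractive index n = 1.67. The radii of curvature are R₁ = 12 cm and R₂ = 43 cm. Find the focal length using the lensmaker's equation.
1/f = (n − 1)(1/R₁ − 1/R₂) → f = 24.84 cm (converging lens)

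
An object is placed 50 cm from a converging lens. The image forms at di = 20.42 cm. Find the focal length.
1/f = 1/do + 1/di → f = 14.5 cm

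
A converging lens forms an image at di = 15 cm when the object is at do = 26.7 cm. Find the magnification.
M = −di/do = -0.5618 (inverted image)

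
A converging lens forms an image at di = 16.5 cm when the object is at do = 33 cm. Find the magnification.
M = −di/do = -0.5 (inverted image)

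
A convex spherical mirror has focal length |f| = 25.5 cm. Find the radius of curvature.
R = 2|f| = 51 cm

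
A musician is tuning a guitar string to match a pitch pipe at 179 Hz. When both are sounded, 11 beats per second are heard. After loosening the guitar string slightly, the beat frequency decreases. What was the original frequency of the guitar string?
190 Hz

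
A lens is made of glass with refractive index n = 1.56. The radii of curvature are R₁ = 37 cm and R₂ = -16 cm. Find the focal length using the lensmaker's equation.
1/f = (n − 1)(1/R₁ − 1/R₂) → f = 19.95 cm (converging lens)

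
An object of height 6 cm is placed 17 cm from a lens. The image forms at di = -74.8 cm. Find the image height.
hi = (-di/do) × ho = 26.4 cm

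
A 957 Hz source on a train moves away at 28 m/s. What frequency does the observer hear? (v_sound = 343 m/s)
f_obs = f·v/(v + v_s) = 884.8 Hz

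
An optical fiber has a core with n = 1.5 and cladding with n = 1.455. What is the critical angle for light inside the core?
θc = arcsin(n_cladding/n_core) = 75.93°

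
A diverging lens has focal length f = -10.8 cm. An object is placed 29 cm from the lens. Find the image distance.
1/di = 1/f − 1/do → di = -7.869 cm (virtual image)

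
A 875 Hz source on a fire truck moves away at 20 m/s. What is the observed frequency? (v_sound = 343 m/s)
f_obs = f·v/(v + v_s) = 826.8 Hz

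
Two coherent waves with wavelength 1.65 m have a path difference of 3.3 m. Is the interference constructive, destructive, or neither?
constructive — path difference = 2λ, a whole number of wavelengths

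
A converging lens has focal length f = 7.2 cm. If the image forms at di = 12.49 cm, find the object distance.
1/do = 1/f − 1/di → do = 17 cm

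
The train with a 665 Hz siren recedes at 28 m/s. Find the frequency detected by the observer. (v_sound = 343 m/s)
f_obs = f·v/(v + v_s) = 614.8 Hz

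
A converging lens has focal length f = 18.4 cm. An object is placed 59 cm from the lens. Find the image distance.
1/di = 1/f − 1/do → di = 26.74 cm (real image)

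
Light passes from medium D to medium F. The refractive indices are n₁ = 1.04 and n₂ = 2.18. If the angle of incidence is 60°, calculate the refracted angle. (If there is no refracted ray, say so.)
sin θ₂ = (n₁/n₂)·sin θ₁ = 0.4131 → θ₂ = 24.4°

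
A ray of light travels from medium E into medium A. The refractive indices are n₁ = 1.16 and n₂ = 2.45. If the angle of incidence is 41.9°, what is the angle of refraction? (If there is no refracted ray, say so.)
sin θ₂ = (n₁/n₂)·sin θ₁ = 0.3162 → θ₂ = 18.43°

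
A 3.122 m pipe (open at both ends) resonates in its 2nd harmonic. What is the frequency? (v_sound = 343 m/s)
fₙ = nv/(2L) = 109.9 Hz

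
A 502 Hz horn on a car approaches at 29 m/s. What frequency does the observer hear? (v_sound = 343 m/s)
f_obs = f·v/(v − v_s) = 548.4 Hz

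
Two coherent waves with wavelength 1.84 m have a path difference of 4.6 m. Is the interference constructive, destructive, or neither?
destructive — path difference = 2.5λ, an odd multiple of λ/2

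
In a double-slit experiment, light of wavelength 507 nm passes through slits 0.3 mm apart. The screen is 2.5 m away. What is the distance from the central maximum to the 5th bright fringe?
y = mλL/d = 21.12 mm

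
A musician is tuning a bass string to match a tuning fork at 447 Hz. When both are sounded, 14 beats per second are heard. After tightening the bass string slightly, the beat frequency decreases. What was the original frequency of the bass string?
433 Hz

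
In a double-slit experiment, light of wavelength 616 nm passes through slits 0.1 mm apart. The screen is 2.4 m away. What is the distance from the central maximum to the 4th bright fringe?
y = mλL/d = 59.14 mm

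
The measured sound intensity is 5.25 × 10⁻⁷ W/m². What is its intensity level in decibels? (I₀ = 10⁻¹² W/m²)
β = 10·log₁₀(I/I₀) = 57.2 dB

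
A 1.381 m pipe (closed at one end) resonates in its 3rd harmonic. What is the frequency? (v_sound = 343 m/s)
fₙ = nv/(4L) = 186.3 Hz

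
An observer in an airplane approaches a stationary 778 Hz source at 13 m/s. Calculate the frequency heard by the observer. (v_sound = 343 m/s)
f_obs = f·(v + v_o)/v = 807.5 Hz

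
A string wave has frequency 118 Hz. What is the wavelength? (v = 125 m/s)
λ = v/f = 1.059 m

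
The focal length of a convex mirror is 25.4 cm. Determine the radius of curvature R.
R = 2|f| = 50.8 cm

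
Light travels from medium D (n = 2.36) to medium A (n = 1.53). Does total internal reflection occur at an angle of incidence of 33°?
θc = arcsin(n₂/n₁) = 40.41°; 33° < θc, so no — the ray refracts.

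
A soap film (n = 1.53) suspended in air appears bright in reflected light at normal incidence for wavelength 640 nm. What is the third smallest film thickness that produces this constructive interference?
2nt = (m − ½)λ with m = 3 → t = (m − ½)λ/(2n) = 522.9 nm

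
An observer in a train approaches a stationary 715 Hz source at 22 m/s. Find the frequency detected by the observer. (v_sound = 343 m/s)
f_obs = f·(v + v_o)/v = 760.9 Hz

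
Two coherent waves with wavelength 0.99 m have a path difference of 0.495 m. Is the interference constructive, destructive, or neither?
destructive — path difference = 0.5λ, an odd multiple of λ/2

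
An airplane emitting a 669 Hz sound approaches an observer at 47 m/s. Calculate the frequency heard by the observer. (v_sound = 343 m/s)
f_obs = f·v/(v − v_s) = 775.2 Hz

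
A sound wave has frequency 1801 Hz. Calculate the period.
T = 1/f = 5.552 × 10⁻⁴ s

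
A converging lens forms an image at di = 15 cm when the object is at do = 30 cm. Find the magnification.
M = −di/do = -0.5 (inverted image)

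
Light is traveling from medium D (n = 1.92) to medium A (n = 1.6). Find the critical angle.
θc = arcsin(n₂/n₁) = 56.44°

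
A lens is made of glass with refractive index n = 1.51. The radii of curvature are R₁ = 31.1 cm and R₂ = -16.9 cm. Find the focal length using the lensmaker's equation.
1/f = (n − 1)(1/R₁ − 1/R₂) → f = 21.47 cm (converging lens)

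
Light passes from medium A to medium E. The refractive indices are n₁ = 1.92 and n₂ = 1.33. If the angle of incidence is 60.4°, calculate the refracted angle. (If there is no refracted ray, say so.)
sin θ₂ = (n₁/n₂)·sin θ₁ = 1.255 > 1, so there is no refracted ray — the light undergoes total internal reflection.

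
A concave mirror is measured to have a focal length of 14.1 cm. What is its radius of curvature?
R = 2|f| = 28.2 cm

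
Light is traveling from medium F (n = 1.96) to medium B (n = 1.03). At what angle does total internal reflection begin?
θc = arcsin(n₂/n₁) = 31.7°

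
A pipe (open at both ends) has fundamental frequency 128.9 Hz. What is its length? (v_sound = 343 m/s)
L = v/(2f₁) = 1.33 m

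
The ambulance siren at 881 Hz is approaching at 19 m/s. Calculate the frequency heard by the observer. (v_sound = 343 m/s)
f_obs = f·v/(v − v_s) = 932.7 Hz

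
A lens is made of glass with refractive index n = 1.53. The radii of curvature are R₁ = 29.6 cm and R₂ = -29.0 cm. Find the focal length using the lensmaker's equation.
1/f = (n − 1)(1/R₁ − 1/R₂) → f = 27.64 cm (converging lens)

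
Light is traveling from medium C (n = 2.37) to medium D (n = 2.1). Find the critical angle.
θc = arcsin(n₂/n₁) = 62.38°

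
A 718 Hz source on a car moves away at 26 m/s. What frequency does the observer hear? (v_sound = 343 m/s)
f_obs = f·v/(v + v_s) = 667.4 Hz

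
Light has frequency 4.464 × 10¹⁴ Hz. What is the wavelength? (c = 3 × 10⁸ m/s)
λ = c/f = 672 nm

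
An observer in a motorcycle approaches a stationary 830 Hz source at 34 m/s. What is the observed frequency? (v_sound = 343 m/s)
f_obs = f·(v + v_o)/v = 912.3 Hz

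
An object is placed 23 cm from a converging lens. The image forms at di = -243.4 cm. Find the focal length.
1/f = 1/do + 1/di → f = 25.4 cm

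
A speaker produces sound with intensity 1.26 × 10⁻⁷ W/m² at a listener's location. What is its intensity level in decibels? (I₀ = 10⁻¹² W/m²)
β = 10·log₁₀(I/I₀) = 51 dB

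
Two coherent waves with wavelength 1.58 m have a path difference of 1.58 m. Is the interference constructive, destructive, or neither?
constructive — path difference = 1λ, a whole number of wavelengths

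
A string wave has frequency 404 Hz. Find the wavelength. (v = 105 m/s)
λ = v/f = 0.2599 m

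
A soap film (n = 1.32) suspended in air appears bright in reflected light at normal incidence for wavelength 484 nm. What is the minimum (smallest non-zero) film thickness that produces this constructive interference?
2nt = (m − ½)λ with m = 1 → t = (m − ½)λ/(2n) = 91.67 nm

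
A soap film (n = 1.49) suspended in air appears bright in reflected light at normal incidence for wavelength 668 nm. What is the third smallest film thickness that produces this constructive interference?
2nt = (m − ½)λ with m = 3 → t = (m − ½)λ/(2n) = 560.4 nm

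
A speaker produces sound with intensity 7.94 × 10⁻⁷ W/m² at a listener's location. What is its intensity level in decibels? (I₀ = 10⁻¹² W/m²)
β = 10·log₁₀(I/I₀) = 59 dB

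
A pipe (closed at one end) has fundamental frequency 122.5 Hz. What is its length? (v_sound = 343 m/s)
L = v/(4f₁) = 0.7 m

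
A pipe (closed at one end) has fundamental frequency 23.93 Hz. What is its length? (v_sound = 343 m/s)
L = v/(4f₁) = 3.583 m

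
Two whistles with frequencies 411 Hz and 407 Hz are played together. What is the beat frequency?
4 Hz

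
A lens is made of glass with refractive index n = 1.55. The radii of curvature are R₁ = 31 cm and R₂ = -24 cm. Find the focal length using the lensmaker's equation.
1/f = (n − 1)(1/R₁ − 1/R₂) → f = 24.6 cm (converging lens)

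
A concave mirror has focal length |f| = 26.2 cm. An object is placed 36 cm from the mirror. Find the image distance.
f = +26.2 cm (concave); 1/di = 1/f − 1/do → di = 96.24 cm (real image, in front of mirror)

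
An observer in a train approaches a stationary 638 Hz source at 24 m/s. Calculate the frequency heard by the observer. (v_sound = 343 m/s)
f_obs = f·(v + v_o)/v = 682.6 Hz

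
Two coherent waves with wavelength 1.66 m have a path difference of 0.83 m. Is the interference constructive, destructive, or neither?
destructive — path difference = 0.5λ, an odd multiple of λ/2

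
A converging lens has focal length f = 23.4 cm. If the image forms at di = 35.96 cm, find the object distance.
1/do = 1/f − 1/di → do = 67 cm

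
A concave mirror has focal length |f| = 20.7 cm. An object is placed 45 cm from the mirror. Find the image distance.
f = +20.7 cm (concave); 1/di = 1/f − 1/do → di = 38.33 cm (real image, in front of mirror)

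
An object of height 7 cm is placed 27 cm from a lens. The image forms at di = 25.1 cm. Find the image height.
hi = (-di/do) × ho = -6.507 cm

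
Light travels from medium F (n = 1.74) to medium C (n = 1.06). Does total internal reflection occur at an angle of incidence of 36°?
θc = arcsin(n₂/n₁) = 37.53°; 36° < θc, so no — the ray refracts.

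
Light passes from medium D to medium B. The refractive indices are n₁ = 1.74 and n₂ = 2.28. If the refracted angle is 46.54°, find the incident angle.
sin θ₁ = (n₂/n₁)·sin θ₂ → θ₁ = 72.01°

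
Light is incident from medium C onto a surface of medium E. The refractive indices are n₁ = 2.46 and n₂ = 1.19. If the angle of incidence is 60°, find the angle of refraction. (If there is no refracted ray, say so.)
sin θ₂ = (n₁/n₂)·sin θ₁ = 1.79 > 1, so there is no refracted ray — the light undergoes total internal reflection.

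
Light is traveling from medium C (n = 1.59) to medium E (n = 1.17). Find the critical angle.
θc = arcsin(n₂/n₁) = 47.38°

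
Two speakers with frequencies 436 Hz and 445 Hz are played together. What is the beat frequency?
9 Hz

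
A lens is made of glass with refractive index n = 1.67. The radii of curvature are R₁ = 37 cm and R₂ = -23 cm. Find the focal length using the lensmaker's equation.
1/f = (n − 1)(1/R₁ − 1/R₂) → f = 21.17 cm (converging lens)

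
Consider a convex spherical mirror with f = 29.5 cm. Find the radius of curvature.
R = 2|f| = 59 cm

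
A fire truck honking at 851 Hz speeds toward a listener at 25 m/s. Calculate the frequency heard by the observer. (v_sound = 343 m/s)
f_obs = f·v/(v − v_s) = 917.9 Hz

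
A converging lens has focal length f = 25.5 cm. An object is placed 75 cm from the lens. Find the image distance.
1/di = 1/f − 1/do → di = 38.64 cm (real image)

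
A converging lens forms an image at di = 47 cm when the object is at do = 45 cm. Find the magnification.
M = −di/do = -1.044 (inverted image)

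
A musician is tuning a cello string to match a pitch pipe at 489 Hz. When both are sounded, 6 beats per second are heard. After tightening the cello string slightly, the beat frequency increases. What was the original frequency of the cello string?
495 Hz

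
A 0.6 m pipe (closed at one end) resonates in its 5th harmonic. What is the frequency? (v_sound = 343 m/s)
fₙ = nv/(4L) = 714.6 Hz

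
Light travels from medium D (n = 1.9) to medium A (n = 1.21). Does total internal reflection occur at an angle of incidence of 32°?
θc = arcsin(n₂/n₁) = 39.56°; 32° < θc, so no — the ray refracts.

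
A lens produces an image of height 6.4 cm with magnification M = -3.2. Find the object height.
ho = |hi|/|M| = 2 cm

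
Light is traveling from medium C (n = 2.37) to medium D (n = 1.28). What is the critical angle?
θc = arcsin(n₂/n₁) = 32.69°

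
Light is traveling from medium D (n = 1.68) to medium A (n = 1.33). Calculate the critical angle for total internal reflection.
θc = arcsin(n₂/n₁) = 52.34°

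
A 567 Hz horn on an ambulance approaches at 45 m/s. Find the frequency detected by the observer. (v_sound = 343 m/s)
f_obs = f·v/(v − v_s) = 652.6 Hz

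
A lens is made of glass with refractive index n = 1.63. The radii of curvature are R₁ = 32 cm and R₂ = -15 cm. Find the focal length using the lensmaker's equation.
1/f = (n − 1)(1/R₁ − 1/R₂) → f = 16.21 cm (converging lens)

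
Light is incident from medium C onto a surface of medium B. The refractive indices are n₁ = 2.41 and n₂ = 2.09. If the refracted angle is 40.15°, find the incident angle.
sin θ₁ = (n₂/n₁)·sin θ₂ → θ₁ = 34°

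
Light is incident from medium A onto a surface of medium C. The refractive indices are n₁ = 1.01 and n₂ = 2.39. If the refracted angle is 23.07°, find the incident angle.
sin θ₁ = (n₂/n₁)·sin θ₂ → θ₁ = 68.01°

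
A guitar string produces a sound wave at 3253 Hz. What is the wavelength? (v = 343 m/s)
λ = v/f = 0.1054 m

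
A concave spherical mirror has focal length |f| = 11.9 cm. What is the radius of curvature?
R = 2|f| = 23.8 cm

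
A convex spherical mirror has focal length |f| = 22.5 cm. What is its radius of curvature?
R = 2|f| = 45 cm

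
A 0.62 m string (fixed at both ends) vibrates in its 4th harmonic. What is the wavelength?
λₙ = 2L/n = 0.31 m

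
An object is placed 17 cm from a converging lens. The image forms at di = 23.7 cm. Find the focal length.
1/f = 1/do + 1/di → f = 9.899 cm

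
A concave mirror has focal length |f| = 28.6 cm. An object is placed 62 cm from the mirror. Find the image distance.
f = +28.6 cm (concave); 1/di = 1/f − 1/do → di = 53.09 cm (real image, in front of mirror)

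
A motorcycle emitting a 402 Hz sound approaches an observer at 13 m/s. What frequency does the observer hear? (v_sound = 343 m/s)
f_obs = f·v/(v − v_s) = 417.8 Hz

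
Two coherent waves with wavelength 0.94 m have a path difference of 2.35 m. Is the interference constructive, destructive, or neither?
destructive — path difference = 2.5λ, an odd multiple of λ/2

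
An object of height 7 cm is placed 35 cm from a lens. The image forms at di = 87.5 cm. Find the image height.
hi = (-di/do) × ho = -17.5 cm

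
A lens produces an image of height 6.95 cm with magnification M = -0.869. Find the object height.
ho = |hi|/|M| = 7.998 cm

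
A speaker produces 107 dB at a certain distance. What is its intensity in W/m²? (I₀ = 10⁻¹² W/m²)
I = I₀·10^(β/10) = 5.01 × 10⁻² W/m²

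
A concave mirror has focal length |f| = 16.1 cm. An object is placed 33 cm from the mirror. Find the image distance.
f = +16.1 cm (concave); 1/di = 1/f − 1/do → di = 31.44 cm (real image, in front of mirror)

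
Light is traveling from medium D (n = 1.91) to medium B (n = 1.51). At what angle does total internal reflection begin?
θc = arcsin(n₂/n₁) = 52.24°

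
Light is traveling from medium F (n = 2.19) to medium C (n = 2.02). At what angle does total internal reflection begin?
θc = arcsin(n₂/n₁) = 67.28°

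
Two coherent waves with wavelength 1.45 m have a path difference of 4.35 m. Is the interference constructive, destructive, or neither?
constructive — path difference = 3λ, a whole number of wavelengths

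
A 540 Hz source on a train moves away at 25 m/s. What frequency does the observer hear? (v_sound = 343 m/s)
f_obs = f·v/(v + v_s) = 503.3 Hz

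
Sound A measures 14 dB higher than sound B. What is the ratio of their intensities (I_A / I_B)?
I_A/I_B = 10^(Δβ/10) = 25.12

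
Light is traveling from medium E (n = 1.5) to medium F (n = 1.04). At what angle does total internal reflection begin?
θc = arcsin(n₂/n₁) = 43.89°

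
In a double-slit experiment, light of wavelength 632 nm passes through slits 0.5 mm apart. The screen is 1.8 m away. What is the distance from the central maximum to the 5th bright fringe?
y = mλL/d = 11.38 mm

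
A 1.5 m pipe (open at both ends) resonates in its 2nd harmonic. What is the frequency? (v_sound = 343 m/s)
fₙ = nv/(2L) = 228.7 Hz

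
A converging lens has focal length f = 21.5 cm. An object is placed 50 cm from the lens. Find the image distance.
1/di = 1/f − 1/do → di = 37.72 cm (real image)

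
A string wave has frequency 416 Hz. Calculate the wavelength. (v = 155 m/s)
λ = v/f = 0.3726 m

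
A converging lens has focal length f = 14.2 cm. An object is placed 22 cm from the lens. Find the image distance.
1/di = 1/f − 1/do → di = 40.05 cm (real image)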